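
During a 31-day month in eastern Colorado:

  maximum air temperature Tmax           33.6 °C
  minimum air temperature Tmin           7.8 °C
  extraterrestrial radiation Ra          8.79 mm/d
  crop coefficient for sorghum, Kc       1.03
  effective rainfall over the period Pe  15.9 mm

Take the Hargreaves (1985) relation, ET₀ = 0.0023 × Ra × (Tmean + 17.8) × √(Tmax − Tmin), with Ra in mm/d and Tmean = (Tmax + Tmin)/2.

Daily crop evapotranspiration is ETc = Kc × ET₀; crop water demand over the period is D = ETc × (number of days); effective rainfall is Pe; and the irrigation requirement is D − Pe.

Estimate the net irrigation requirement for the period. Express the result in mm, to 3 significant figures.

110 mm

Tmean = (33.6 + 7.8)/2 = 20.70 °C
ET₀ = 0.0023 × 8.79 × (20.70 + 17.8) × √25.8 = 0.0023 × 8.79 × 38.50 × 5.0794 = 3.9536 mm/d
ETc = Kc × ET₀ = 1.03 × 3.9536 = 4.0722 mm/d
Crop demand D = ETc × 31 d = 4.0722 × 31 = 126.238 mm
D − Pe = 126.238 − 15.9 = 110.338 mm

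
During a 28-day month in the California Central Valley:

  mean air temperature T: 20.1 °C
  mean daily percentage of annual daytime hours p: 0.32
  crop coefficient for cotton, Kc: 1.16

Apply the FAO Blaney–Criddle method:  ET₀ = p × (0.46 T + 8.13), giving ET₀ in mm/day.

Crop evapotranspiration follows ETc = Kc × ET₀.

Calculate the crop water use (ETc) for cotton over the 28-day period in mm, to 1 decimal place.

ET₀ = 0.32 × (0.46 × 20.1 + 8.13) = 0.32 × 17.376 = 5.5603 mm/d
ETc = Kc × ET₀ = 1.16 × 5.5603 = 6.4499 mm/d
Over 28 days: 6.4499 × 28 = 180.597 mm

180.6 mm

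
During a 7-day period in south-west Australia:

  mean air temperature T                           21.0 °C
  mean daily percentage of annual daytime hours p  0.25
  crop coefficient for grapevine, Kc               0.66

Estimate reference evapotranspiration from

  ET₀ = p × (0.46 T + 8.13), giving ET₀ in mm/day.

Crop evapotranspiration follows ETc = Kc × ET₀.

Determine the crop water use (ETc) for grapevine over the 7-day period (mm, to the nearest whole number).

21 mm

ET₀ = 0.25 × (0.46 × 21.0 + 8.13) = 0.25 × 17.790 = 4.4475 mm/d
ETc = Kc × ET₀ = 0.66 × 4.4475 = 2.9354 mm/d
Over 7 days: 2.9354 × 7 = 20.548 mm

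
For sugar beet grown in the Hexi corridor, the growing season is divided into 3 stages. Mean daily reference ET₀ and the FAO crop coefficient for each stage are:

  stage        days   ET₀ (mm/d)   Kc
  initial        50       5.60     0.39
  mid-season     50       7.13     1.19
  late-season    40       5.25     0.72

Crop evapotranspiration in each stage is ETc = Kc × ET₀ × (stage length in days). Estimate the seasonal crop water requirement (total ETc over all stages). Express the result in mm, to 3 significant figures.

initial: 0.39 × 5.60 × 50 = 109.20 mm
mid-season: 1.19 × 7.13 × 50 = 424.24 mm
late-season: 0.72 × 5.25 × 40 = 151.20 mm
Seasonal total = 684.64 mm

685 mm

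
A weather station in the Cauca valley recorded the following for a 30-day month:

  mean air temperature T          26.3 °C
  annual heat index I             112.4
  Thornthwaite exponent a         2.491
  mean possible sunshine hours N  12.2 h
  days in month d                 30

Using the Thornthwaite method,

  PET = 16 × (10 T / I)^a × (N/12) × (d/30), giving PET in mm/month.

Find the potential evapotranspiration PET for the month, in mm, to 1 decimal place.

135.2 mm

10T/I = 10 × 26.3 / 112.4 = 2.3399
(10T/I)^a = 2.3399^2.491 = 8.3113
Uncorrected PET = 16 × 8.3113 = 132.981 mm
Correction = (N/12)(d/30) = (12.2/12)(30/30) = 1.0167
PET = 132.981 × 1.0167 = 135.202 mm/month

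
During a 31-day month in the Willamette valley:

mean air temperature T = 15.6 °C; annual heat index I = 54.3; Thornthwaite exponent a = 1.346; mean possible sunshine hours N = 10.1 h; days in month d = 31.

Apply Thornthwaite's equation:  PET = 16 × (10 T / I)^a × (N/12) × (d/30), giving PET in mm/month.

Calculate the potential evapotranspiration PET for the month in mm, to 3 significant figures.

57.6 mm

10T/I = 10 × 15.6 / 54.3 = 2.8729
(10T/I)^a = 2.8729^1.346 = 4.1390
Uncorrected PET = 16 × 4.1390 = 66.224 mm
Correction = (N/12)(d/30) = (10.1/12)(31/30) = 0.8697
PET = 66.224 × 0.8697 = 57.595 mm/month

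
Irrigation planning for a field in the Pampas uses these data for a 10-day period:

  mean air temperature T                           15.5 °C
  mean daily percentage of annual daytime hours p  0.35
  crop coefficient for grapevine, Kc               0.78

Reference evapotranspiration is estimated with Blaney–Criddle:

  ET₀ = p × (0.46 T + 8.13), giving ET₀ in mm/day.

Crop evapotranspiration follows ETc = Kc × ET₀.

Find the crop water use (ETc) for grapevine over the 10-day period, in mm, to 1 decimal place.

ET₀ = 0.35 × (0.46 × 15.5 + 8.13) = 0.35 × 15.260 = 5.3410 mm/d
ETc = Kc × ET₀ = 0.78 × 5.3410 = 4.1660 mm/d
Over 10 days: 4.1660 × 10 = 41.660 mm

41.7 mm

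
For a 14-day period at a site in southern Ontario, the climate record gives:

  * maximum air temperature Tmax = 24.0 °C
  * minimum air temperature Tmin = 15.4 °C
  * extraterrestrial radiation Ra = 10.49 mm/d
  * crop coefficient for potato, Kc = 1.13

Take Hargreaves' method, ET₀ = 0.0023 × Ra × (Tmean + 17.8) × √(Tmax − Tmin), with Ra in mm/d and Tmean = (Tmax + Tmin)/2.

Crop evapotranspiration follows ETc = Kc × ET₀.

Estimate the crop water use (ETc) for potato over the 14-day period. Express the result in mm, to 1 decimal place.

Tmean = (24.0 + 15.4)/2 = 19.70 °C
ET₀ = 0.0023 × 10.49 × (19.70 + 17.8) × √8.6 = 0.0023 × 10.49 × 37.50 × 2.9326 = 2.6533 mm/d
ETc = Kc × ET₀ = 1.13 × 2.6533 = 2.9982 mm/d
Over 14 days: 2.9982 × 14 = 41.975 mm

42.0 mm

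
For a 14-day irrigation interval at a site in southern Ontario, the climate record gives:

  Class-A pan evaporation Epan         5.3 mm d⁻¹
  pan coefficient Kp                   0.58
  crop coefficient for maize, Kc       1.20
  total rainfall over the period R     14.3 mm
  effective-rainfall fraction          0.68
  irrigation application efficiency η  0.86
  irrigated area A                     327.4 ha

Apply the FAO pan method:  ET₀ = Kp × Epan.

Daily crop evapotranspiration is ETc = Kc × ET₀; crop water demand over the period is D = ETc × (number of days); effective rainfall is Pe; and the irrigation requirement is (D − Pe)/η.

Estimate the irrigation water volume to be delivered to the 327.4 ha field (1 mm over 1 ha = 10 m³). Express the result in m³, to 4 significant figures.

159600 m³

ET₀ = 0.58 × 5.3 = 3.0740 mm/d
ETc = Kc × ET₀ = 1.20 × 3.0740 = 3.6888 mm/d
Crop demand D = ETc × 14 d = 3.6888 × 14 = 51.643 mm
Pe = 0.68 × 14.3 = 9.724 mm
D − Pe = 51.643 − 9.724 = 41.919 mm
Gross irrigation = 41.919 / 0.86 = 48.743 mm
Volume = 48.743 mm × 327.4 ha × 10 = 159584.6 m³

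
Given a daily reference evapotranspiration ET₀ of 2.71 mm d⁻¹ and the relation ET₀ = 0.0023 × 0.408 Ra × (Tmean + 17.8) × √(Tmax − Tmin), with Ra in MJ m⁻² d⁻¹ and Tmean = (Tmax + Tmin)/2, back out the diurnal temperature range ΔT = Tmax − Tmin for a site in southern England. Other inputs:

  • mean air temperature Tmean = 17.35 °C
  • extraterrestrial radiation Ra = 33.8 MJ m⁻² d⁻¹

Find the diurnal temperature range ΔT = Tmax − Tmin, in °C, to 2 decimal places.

5.91 °C

√ΔT = ET₀ / [0.0023 × 0.408 × Ra × (Tmean+17.8)] = 2.71 / (0.0023 × 13.7904 × 35.15) = 2.4307
ΔT = 2.4307² = 5.908 °C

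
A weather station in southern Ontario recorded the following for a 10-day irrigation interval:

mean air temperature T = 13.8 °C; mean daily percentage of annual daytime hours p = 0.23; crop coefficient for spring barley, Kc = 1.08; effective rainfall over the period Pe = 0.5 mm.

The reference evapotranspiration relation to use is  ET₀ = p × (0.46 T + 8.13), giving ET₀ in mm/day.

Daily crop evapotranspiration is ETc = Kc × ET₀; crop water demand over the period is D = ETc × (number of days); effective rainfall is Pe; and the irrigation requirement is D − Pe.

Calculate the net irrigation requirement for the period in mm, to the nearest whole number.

ET₀ = 0.23 × (0.46 × 13.8 + 8.13) = 0.23 × 14.478 = 3.3299 mm/d
ETc = Kc × ET₀ = 1.08 × 3.3299 = 3.5963 mm/d
Crop demand D = ETc × 10 d = 3.5963 × 10 = 35.963 mm
D − Pe = 35.963 − 0.5 = 35.463 mm

35 mm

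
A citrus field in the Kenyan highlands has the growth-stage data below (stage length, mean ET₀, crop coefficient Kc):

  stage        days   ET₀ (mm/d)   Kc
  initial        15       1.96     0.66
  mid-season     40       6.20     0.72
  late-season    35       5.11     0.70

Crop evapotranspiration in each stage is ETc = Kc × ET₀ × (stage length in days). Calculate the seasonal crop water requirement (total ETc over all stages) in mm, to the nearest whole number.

initial: 0.66 × 1.96 × 15 = 19.40 mm
mid-season: 0.72 × 6.20 × 40 = 178.56 mm
late-season: 0.70 × 5.11 × 35 = 125.20 mm
Seasonal total = 323.16 mm

323 mm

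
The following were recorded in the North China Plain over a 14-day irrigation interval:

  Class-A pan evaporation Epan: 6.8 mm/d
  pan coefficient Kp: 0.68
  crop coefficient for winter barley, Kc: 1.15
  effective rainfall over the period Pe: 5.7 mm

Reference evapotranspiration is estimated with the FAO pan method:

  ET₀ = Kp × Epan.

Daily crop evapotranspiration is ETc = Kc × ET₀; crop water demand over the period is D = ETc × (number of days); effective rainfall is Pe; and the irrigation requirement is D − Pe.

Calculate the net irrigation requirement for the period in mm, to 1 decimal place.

ET₀ = 0.68 × 6.8 = 4.6240 mm/d
ETc = Kc × ET₀ = 1.15 × 4.6240 = 5.3176 mm/d
Crop demand D = ETc × 14 d = 5.3176 × 14 = 74.446 mm
D − Pe = 74.446 − 5.7 = 68.746 mm

68.7 mm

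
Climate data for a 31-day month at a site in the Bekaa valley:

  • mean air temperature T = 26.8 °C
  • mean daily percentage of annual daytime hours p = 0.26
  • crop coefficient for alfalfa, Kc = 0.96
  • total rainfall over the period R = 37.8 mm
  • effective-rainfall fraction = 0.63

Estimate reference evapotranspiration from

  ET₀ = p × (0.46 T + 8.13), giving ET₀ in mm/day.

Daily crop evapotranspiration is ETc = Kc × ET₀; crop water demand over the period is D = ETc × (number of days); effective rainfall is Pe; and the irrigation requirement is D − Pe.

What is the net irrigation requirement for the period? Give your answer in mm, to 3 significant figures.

ET₀ = 0.26 × (0.46 × 26.8 + 8.13) = 0.26 × 20.458 = 5.3191 mm/d
ETc = Kc × ET₀ = 0.96 × 5.3191 = 5.1063 mm/d
Crop demand D = ETc × 31 d = 5.1063 × 31 = 158.295 mm
Pe = 0.63 × 37.8 = 23.814 mm
D − Pe = 158.295 − 23.814 = 134.481 mm

134 mm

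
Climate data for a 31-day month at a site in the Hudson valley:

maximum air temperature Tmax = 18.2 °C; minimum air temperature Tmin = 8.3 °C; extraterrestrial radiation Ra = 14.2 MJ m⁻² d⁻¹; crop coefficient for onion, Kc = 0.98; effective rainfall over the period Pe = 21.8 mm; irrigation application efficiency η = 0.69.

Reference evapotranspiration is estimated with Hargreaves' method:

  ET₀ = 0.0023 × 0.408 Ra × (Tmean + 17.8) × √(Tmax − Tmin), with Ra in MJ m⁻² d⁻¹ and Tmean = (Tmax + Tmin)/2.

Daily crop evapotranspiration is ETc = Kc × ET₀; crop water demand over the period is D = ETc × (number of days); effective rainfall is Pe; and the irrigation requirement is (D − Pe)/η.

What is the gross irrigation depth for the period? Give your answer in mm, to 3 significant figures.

25.7 mm

Tmean = (18.2 + 8.3)/2 = 13.25 °C
0.408 Ra = 0.408 × 14.2 = 5.7936 mm/d equivalent
ET₀ = 0.0023 × 5.7936 × (13.25 + 17.8) × √9.9 = 0.0023 × 5.7936 × 31.05 × 3.1464 = 1.3018 mm/d
ETc = Kc × ET₀ = 0.98 × 1.3018 = 1.2758 mm/d
Crop demand D = ETc × 31 d = 1.2758 × 31 = 39.550 mm
D − Pe = 39.550 − 21.8 = 17.750 mm
Gross irrigation = 17.750 / 0.69 = 25.725 mm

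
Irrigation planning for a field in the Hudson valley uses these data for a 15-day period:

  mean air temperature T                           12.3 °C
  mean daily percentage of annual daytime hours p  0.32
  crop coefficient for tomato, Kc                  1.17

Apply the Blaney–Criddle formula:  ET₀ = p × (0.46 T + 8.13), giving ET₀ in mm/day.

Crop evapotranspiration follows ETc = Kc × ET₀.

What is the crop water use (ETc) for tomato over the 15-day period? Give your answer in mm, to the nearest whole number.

ET₀ = 0.32 × (0.46 × 12.3 + 8.13) = 0.32 × 13.788 = 4.4122 mm/d
ETc = Kc × ET₀ = 1.17 × 4.4122 = 5.1623 mm/d
Over 15 days: 5.1623 × 15 = 77.435 mm

77 mm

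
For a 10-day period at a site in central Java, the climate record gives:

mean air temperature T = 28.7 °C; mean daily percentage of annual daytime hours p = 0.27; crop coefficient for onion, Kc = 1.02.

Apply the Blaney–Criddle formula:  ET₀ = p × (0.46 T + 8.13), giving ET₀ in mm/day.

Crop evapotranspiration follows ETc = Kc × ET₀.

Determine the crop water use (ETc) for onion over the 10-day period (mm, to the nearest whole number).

ET₀ = 0.27 × (0.46 × 28.7 + 8.13) = 0.27 × 21.332 = 5.7596 mm/d
ETc = Kc × ET₀ = 1.02 × 5.7596 = 5.8748 mm/d
Over 10 days: 5.8748 × 10 = 58.748 mm

59 mm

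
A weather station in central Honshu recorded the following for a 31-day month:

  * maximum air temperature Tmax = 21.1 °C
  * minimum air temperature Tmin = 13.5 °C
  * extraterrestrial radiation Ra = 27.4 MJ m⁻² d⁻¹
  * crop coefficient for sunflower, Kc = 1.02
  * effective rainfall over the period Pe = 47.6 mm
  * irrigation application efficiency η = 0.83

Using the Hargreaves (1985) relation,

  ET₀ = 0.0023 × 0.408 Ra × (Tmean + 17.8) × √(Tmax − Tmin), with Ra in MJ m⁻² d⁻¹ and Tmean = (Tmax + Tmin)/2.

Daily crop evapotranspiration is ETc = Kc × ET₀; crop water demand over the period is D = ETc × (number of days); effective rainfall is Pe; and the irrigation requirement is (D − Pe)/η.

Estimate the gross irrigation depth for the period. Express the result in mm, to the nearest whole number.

Tmean = (21.1 + 13.5)/2 = 17.30 °C
0.408 Ra = 0.408 × 27.4 = 11.1792 mm/d equivalent
ET₀ = 0.0023 × 11.1792 × (17.30 + 17.8) × √7.6 = 0.0023 × 11.1792 × 35.10 × 2.7568 = 2.4880 mm/d
ETc = Kc × ET₀ = 1.02 × 2.4880 = 2.5378 mm/d
Crop demand D = ETc × 31 d = 2.5378 × 31 = 78.672 mm
D − Pe = 78.672 − 47.6 = 31.072 mm
Gross irrigation = 31.072 / 0.83 = 37.436 mm

37 mm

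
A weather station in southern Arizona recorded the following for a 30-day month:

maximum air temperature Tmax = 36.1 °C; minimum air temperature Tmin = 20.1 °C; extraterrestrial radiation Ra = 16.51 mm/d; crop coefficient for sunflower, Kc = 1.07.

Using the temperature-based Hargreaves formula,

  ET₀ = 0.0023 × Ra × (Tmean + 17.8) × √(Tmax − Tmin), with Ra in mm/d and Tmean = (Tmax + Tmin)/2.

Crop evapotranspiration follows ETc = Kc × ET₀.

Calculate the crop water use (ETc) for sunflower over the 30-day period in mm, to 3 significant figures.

Tmean = (36.1 + 20.1)/2 = 28.10 °C
ET₀ = 0.0023 × 16.51 × (28.10 + 17.8) × √16.0 = 0.0023 × 16.51 × 45.90 × 4.0000 = 6.9718 mm/d
ETc = Kc × ET₀ = 1.07 × 6.9718 = 7.4598 mm/d
Over 30 days: 7.4598 × 30 = 223.794 mm

224 mm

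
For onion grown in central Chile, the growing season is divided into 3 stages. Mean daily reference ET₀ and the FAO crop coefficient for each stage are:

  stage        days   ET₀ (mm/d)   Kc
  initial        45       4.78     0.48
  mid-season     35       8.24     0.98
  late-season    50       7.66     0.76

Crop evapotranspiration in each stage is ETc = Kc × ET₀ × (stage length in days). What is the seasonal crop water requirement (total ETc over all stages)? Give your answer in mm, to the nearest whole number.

677 mm

initial: 0.48 × 4.78 × 45 = 103.25 mm
mid-season: 0.98 × 8.24 × 35 = 282.63 mm
late-season: 0.76 × 7.66 × 50 = 291.08 mm
Seasonal total = 676.96 mm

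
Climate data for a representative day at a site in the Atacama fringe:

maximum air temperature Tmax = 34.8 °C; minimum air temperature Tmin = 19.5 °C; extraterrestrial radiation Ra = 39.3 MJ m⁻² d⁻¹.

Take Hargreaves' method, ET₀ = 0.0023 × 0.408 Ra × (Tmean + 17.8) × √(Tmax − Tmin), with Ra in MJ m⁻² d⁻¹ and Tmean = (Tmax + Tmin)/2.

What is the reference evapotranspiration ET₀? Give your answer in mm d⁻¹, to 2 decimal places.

6.48 mm d⁻¹

Tmean = (34.8 + 19.5)/2 = 27.15 °C
0.408 Ra = 0.408 × 39.3 = 16.0344 mm/d equivalent
ET₀ = 0.0023 × 16.0344 × (27.15 + 17.8) × √15.3 = 0.0023 × 16.0344 × 44.95 × 3.9115 = 6.4842 mm/d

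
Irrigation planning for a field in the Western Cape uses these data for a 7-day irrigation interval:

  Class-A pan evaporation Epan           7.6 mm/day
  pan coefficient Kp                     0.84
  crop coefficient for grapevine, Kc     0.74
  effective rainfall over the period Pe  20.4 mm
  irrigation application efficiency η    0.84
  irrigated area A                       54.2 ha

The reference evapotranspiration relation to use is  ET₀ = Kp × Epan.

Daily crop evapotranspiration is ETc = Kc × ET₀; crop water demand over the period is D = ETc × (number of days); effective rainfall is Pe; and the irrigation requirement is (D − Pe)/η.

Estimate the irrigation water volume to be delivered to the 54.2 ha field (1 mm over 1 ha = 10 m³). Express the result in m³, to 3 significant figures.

ET₀ = 0.84 × 7.6 = 6.3840 mm/d
ETc = Kc × ET₀ = 0.74 × 6.3840 = 4.7242 mm/d
Crop demand D = ETc × 7 d = 4.7242 × 7 = 33.069 mm
D − Pe = 33.069 − 20.4 = 12.669 mm
Gross irrigation = 12.669 / 0.84 = 15.082 mm
Volume = 15.082 mm × 54.2 ha × 10 = 8174.4 m³

8170 m³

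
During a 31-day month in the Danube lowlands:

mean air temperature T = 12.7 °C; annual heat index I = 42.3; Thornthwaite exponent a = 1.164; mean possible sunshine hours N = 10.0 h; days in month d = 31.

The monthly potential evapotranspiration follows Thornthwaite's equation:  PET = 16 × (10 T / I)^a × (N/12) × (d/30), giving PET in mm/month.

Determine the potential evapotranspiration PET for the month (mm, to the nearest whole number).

10T/I = 10 × 12.7 / 42.3 = 3.0024
(10T/I)^a = 3.0024^1.164 = 3.5956
Uncorrected PET = 16 × 3.5956 = 57.530 mm
Correction = (N/12)(d/30) = (10.0/12)(31/30) = 0.8611
PET = 57.530 × 0.8611 = 49.539 mm/month

50 mm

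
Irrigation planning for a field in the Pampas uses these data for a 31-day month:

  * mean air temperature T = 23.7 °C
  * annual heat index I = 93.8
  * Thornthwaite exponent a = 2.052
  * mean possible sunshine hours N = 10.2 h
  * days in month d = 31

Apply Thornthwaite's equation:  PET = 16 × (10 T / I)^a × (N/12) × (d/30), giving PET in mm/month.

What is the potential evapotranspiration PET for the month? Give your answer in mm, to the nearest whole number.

10T/I = 10 × 23.7 / 93.8 = 2.5267
(10T/I)^a = 2.5267^2.052 = 6.6995
Uncorrected PET = 16 × 6.6995 = 107.192 mm
Correction = (N/12)(d/30) = (10.2/12)(31/30) = 0.8783
PET = 107.192 × 0.8783 = 94.147 mm/month

94 mm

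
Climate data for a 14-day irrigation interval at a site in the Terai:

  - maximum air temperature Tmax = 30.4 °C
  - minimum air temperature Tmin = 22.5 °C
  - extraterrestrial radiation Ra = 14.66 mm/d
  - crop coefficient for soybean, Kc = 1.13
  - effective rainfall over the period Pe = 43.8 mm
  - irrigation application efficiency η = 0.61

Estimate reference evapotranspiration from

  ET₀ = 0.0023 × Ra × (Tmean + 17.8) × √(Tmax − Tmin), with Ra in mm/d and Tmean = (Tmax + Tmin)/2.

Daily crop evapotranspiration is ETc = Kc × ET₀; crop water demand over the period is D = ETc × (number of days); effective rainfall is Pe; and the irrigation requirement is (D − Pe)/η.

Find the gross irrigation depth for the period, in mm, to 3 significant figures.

Tmean = (30.4 + 22.5)/2 = 26.45 °C
ET₀ = 0.0023 × 14.66 × (26.45 + 17.8) × √7.9 = 0.0023 × 14.66 × 44.25 × 2.8107 = 4.1936 mm/d
ETc = Kc × ET₀ = 1.13 × 4.1936 = 4.7388 mm/d
Crop demand D = ETc × 14 d = 4.7388 × 14 = 66.343 mm
D − Pe = 66.343 − 43.8 = 22.543 mm
Gross irrigation = 22.543 / 0.61 = 36.956 mm

37.0 mm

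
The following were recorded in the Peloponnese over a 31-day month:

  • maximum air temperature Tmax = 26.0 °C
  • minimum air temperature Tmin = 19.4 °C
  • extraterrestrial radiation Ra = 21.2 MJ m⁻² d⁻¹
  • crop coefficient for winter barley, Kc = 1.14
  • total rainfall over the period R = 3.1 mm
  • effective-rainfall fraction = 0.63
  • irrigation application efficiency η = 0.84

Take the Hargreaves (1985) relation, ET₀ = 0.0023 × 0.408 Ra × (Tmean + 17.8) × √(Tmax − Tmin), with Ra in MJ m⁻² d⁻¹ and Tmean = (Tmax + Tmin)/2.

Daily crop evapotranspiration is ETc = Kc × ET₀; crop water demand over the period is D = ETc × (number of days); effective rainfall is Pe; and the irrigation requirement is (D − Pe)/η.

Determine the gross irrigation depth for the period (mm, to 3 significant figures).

Tmean = (26.0 + 19.4)/2 = 22.70 °C
0.408 Ra = 0.408 × 21.2 = 8.6496 mm/d equivalent
ET₀ = 0.0023 × 8.6496 × (22.70 + 17.8) × √6.6 = 0.0023 × 8.6496 × 40.50 × 2.5690 = 2.0699 mm/d
ETc = Kc × ET₀ = 1.14 × 2.0699 = 2.3597 mm/d
Crop demand D = ETc × 31 d = 2.3597 × 31 = 73.151 mm
Pe = 0.63 × 3.1 = 1.953 mm
D − Pe = 73.151 − 1.953 = 71.198 mm
Gross irrigation = 71.198 / 0.84 = 84.760 mm

84.8 mm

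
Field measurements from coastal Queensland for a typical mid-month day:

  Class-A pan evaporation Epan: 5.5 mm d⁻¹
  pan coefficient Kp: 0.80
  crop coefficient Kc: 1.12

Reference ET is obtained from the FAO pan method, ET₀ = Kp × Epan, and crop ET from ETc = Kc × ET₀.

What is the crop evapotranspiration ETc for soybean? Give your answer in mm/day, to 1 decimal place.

4.9 mm/day

ET₀ = 0.80 × 5.5 = 4.4000 mm/d
ETc = Kc × ET₀ = 1.12 × 4.4000 = 4.9280 mm/d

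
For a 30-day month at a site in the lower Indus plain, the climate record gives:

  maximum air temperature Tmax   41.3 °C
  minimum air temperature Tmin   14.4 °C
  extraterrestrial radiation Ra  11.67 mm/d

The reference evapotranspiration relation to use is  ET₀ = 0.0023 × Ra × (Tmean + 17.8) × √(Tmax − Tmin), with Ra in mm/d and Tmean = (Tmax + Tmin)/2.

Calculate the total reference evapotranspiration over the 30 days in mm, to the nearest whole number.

191 mm

Tmean = (41.3 + 14.4)/2 = 27.85 °C
ET₀ = 0.0023 × 11.67 × (27.85 + 17.8) × √26.9 = 0.0023 × 11.67 × 45.65 × 5.1865 = 6.3550 mm/d
Over 30 days: 6.3550 × 30 = 190.650 mm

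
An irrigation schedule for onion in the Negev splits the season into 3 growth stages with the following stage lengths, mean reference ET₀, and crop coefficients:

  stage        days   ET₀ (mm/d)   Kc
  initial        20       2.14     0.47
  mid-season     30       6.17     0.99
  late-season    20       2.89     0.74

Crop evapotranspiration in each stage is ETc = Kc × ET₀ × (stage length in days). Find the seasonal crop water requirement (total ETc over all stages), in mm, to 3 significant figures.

initial: 0.47 × 2.14 × 20 = 20.12 mm
mid-season: 0.99 × 6.17 × 30 = 183.25 mm
late-season: 0.74 × 2.89 × 20 = 42.77 mm
Seasonal total = 246.14 mm

246 mm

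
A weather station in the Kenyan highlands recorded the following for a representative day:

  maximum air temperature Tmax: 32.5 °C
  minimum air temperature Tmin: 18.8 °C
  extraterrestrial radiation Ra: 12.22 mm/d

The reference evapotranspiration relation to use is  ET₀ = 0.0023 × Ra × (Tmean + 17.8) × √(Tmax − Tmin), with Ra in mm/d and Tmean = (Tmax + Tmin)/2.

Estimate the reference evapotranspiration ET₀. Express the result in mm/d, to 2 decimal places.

Tmean = (32.5 + 18.8)/2 = 25.65 °C
ET₀ = 0.0023 × 12.22 × (25.65 + 17.8) × √13.7 = 0.0023 × 12.22 × 43.45 × 3.7014 = 4.5202 mm/d

4.52 mm/d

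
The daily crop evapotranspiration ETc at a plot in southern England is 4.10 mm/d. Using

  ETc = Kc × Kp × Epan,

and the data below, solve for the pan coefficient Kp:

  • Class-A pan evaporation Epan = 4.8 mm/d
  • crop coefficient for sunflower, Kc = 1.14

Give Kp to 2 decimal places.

ETc = Kc × Kp × Epan  ⇒  Kp = ETc / (Kc × Epan)
Kp = 4.10 / (1.14 × 4.8) = 4.10 / 5.472 = 0.7493

0.75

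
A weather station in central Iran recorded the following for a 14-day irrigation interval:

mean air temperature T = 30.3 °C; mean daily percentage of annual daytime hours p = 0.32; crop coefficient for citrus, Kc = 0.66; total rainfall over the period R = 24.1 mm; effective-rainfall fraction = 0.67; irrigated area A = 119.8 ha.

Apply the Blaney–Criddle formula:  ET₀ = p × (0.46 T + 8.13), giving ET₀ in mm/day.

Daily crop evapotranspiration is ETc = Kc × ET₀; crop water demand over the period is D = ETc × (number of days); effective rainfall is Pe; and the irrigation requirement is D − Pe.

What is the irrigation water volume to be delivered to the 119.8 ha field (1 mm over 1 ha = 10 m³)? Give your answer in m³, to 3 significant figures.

58800 m³

ET₀ = 0.32 × (0.46 × 30.3 + 8.13) = 0.32 × 22.068 = 7.0618 mm/d
ETc = Kc × ET₀ = 0.66 × 7.0618 = 4.6608 mm/d
Crop demand D = ETc × 14 d = 4.6608 × 14 = 65.251 mm
Pe = 0.67 × 24.1 = 16.147 mm
D − Pe = 65.251 − 16.147 = 49.104 mm
Volume = 49.104 mm × 119.8 ha × 10 = 58826.6 m³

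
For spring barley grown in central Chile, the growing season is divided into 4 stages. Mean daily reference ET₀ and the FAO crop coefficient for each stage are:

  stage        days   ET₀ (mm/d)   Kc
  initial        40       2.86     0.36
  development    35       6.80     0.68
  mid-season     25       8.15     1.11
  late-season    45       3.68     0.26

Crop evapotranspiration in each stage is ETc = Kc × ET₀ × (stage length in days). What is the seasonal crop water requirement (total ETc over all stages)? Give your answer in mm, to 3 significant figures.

472 mm

initial: 0.36 × 2.86 × 40 = 41.18 mm
development: 0.68 × 6.80 × 35 = 161.84 mm
mid-season: 1.11 × 8.15 × 25 = 226.16 mm
late-season: 0.26 × 3.68 × 45 = 43.06 mm
Seasonal total = 472.24 mm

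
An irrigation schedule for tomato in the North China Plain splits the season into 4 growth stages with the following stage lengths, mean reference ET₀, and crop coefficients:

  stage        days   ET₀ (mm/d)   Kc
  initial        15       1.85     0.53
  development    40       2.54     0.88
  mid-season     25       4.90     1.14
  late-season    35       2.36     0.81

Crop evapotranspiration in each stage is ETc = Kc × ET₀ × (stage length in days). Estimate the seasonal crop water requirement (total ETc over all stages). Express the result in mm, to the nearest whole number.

311 mm

initial: 0.53 × 1.85 × 15 = 14.71 mm
development: 0.88 × 2.54 × 40 = 89.41 mm
mid-season: 1.14 × 4.90 × 25 = 139.65 mm
late-season: 0.81 × 2.36 × 35 = 66.91 mm
Seasonal total = 310.68 mm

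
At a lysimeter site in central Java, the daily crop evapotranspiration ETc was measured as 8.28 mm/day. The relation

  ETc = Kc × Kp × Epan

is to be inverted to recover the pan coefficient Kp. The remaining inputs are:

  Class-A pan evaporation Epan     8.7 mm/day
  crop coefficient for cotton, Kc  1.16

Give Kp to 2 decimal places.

ETc = Kc × Kp × Epan  ⇒  Kp = ETc / (Kc × Epan)
Kp = 8.28 / (1.16 × 8.7) = 8.28 / 10.092 = 0.8205

0.82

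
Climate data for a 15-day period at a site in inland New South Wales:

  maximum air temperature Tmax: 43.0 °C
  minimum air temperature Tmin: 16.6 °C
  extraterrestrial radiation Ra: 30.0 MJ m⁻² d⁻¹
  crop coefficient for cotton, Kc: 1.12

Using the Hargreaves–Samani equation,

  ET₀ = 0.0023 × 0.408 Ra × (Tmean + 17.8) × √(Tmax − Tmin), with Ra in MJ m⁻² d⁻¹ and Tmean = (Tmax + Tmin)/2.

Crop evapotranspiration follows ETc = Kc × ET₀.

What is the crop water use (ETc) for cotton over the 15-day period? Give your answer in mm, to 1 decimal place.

115.7 mm

Tmean = (43.0 + 16.6)/2 = 29.80 °C
0.408 Ra = 0.408 × 30.0 = 12.2400 mm/d equivalent
ET₀ = 0.0023 × 12.2400 × (29.80 + 17.8) × √26.4 = 0.0023 × 12.2400 × 47.60 × 5.1381 = 6.8852 mm/d
ETc = Kc × ET₀ = 1.12 × 6.8852 = 7.7114 mm/d
Over 15 days: 7.7114 × 15 = 115.671 mm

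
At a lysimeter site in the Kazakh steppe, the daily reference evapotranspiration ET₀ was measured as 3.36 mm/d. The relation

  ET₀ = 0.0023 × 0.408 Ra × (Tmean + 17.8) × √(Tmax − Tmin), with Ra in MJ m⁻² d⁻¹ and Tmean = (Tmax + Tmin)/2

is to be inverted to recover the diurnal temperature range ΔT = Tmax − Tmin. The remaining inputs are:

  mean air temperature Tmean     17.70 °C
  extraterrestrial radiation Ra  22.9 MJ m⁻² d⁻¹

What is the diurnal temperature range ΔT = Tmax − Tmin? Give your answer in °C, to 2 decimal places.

√ΔT = ET₀ / [0.0023 × 0.408 × Ra × (Tmean+17.8)] = 3.36 / (0.0023 × 9.3432 × 35.50) = 4.4044
ΔT = 4.4044² = 19.399 °C

19.40 °C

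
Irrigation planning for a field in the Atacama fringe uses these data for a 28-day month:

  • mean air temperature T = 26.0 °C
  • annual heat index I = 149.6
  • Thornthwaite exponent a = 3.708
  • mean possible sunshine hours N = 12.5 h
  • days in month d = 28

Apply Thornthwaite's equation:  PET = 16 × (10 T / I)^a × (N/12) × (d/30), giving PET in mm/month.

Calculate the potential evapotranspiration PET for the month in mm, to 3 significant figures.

10T/I = 10 × 26.0 / 149.6 = 1.7380
(10T/I)^a = 1.7380^3.708 = 7.7643
Uncorrected PET = 16 × 7.7643 = 124.229 mm
Correction = (N/12)(d/30) = (12.5/12)(28/30) = 0.9722
PET = 124.229 × 0.9722 = 120.775 mm/month

121 mm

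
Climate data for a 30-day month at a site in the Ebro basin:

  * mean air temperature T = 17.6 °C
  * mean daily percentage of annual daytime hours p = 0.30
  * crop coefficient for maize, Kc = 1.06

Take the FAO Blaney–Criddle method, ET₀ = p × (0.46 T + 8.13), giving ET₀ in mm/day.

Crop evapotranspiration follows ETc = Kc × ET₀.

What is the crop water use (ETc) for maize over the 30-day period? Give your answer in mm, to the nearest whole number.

ET₀ = 0.30 × (0.46 × 17.6 + 8.13) = 0.30 × 16.226 = 4.8678 mm/d
ETc = Kc × ET₀ = 1.06 × 4.8678 = 5.1599 mm/d
Over 30 days: 5.1599 × 30 = 154.797 mm

155 mm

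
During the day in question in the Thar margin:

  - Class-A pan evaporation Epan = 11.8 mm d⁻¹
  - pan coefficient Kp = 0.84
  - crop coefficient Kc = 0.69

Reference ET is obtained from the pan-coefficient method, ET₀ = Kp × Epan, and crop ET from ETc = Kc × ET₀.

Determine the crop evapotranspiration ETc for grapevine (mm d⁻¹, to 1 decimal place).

6.8 mm d⁻¹

ET₀ = 0.84 × 11.8 = 9.9120 mm/d
ETc = Kc × ET₀ = 0.69 × 9.9120 = 6.8393 mm/d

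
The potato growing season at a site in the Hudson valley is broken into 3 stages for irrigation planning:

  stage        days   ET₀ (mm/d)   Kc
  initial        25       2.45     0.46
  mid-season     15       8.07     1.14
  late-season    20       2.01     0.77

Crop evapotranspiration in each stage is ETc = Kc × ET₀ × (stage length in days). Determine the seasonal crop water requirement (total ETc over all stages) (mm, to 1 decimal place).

initial: 0.46 × 2.45 × 25 = 28.18 mm
mid-season: 1.14 × 8.07 × 15 = 138.00 mm
late-season: 0.77 × 2.01 × 20 = 30.95 mm
Seasonal total = 197.13 mm

197.1 mm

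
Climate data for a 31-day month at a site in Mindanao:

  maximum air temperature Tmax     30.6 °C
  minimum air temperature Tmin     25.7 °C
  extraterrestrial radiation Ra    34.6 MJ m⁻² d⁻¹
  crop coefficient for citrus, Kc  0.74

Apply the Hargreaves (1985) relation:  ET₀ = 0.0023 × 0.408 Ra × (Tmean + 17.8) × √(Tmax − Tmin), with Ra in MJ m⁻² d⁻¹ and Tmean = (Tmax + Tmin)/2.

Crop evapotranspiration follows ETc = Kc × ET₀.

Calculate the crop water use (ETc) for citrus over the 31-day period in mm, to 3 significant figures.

75.8 mm

Tmean = (30.6 + 25.7)/2 = 28.15 °C
0.408 Ra = 0.408 × 34.6 = 14.1168 mm/d equivalent
ET₀ = 0.0023 × 14.1168 × (28.15 + 17.8) × √4.9 = 0.0023 × 14.1168 × 45.95 × 2.2136 = 3.3025 mm/d
ETc = Kc × ET₀ = 0.74 × 3.3025 = 2.4439 mm/d
Over 31 days: 2.4439 × 31 = 75.761 mm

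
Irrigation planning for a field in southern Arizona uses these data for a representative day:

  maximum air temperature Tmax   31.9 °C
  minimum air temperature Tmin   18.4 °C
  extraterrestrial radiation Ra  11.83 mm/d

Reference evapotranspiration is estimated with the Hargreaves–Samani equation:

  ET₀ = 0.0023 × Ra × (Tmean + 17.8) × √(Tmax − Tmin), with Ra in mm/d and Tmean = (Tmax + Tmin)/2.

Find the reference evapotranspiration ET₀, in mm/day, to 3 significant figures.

4.29 mm/day

Tmean = (31.9 + 18.4)/2 = 25.15 °C
ET₀ = 0.0023 × 11.83 × (25.15 + 17.8) × √13.5 = 0.0023 × 11.83 × 42.95 × 3.6742 = 4.2938 mm/d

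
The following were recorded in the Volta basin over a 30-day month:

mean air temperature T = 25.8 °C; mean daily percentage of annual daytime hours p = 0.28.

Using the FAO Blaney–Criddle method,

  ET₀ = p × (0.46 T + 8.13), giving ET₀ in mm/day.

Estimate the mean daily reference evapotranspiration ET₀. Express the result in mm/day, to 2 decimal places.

5.60 mm/day

ET₀ = 0.28 × (0.46 × 25.8 + 8.13) = 0.28 × 19.998 = 5.5994 mm/d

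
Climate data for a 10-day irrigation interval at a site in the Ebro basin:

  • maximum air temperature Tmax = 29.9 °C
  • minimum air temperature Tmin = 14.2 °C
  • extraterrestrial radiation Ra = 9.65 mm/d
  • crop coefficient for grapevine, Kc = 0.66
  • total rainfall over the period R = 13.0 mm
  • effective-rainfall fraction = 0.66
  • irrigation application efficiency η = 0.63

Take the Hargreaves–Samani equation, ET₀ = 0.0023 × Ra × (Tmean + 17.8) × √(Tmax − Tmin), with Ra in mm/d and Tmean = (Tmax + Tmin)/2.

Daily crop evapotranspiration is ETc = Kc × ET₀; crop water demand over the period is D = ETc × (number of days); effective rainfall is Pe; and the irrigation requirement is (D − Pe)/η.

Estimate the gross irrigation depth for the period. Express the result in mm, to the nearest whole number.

Tmean = (29.9 + 14.2)/2 = 22.05 °C
ET₀ = 0.0023 × 9.65 × (22.05 + 17.8) × √15.7 = 0.0023 × 9.65 × 39.85 × 3.9623 = 3.5045 mm/d
ETc = Kc × ET₀ = 0.66 × 3.5045 = 2.3130 mm/d
Crop demand D = ETc × 10 d = 2.3130 × 10 = 23.130 mm
Pe = 0.66 × 13.0 = 8.580 mm
D − Pe = 23.130 − 8.580 = 14.550 mm
Gross irrigation = 14.550 / 0.63 = 23.095 mm

23 mm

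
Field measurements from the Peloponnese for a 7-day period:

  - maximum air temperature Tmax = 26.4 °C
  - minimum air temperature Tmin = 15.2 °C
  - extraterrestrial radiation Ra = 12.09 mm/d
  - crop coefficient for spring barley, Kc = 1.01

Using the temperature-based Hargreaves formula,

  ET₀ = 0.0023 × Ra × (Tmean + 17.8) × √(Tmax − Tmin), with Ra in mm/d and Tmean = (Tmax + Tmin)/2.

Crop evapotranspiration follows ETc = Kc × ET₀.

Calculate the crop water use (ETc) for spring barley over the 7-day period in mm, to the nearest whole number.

Tmean = (26.4 + 15.2)/2 = 20.80 °C
ET₀ = 0.0023 × 12.09 × (20.80 + 17.8) × √11.2 = 0.0023 × 12.09 × 38.60 × 3.3466 = 3.5921 mm/d
ETc = Kc × ET₀ = 1.01 × 3.5921 = 3.6280 mm/d
Over 7 days: 3.6280 × 7 = 25.396 mm

25 mm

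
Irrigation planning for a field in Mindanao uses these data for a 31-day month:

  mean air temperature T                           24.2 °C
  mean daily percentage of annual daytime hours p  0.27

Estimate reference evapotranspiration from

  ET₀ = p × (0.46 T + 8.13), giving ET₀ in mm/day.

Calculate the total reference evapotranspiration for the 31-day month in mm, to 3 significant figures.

161 mm

ET₀ = 0.27 × (0.46 × 24.2 + 8.13) = 0.27 × 19.262 = 5.2007 mm/d
Monthly total = 5.2007 × 31 = 161.222 mm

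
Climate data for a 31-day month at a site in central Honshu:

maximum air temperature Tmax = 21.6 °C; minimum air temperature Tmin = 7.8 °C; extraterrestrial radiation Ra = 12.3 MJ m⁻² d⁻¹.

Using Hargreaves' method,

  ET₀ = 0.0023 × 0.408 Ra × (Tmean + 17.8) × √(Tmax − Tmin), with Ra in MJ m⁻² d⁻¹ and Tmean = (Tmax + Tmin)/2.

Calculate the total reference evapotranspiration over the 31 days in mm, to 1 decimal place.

Tmean = (21.6 + 7.8)/2 = 14.70 °C
0.408 Ra = 0.408 × 12.3 = 5.0184 mm/d equivalent
ET₀ = 0.0023 × 5.0184 × (14.70 + 17.8) × √13.8 = 0.0023 × 5.0184 × 32.50 × 3.7148 = 1.3935 mm/d
Over 31 days: 1.3935 × 31 = 43.199 mm

43.2 mm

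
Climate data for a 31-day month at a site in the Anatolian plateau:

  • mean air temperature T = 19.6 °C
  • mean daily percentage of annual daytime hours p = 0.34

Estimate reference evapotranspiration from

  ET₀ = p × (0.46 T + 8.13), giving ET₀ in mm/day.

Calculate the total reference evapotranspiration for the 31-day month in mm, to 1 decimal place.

ET₀ = 0.34 × (0.46 × 19.6 + 8.13) = 0.34 × 17.146 = 5.8296 mm/d
Monthly total = 5.8296 × 31 = 180.718 mm

180.7 mm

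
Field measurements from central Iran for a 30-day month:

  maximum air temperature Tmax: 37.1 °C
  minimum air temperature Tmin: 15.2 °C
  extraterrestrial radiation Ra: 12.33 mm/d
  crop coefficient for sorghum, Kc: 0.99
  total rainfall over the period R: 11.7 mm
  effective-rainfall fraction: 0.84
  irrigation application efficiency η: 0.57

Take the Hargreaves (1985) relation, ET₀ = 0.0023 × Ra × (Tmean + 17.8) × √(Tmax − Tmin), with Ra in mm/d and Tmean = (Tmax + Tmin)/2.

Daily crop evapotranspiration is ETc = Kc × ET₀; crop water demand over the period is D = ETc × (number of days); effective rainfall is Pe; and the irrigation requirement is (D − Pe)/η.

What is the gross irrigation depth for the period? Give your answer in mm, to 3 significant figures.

Tmean = (37.1 + 15.2)/2 = 26.15 °C
ET₀ = 0.0023 × 12.33 × (26.15 + 17.8) × √21.9 = 0.0023 × 12.33 × 43.95 × 4.6797 = 5.8327 mm/d
ETc = Kc × ET₀ = 0.99 × 5.8327 = 5.7744 mm/d
Crop demand D = ETc × 30 d = 5.7744 × 30 = 173.232 mm
Pe = 0.84 × 11.7 = 9.828 mm
D − Pe = 173.232 − 9.828 = 163.404 mm
Gross irrigation = 163.404 / 0.57 = 286.674 mm

287 mm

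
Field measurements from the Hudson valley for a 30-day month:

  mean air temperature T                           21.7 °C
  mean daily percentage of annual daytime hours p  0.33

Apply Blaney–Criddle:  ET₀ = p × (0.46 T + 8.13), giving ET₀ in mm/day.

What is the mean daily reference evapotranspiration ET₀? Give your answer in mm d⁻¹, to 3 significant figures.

5.98 mm d⁻¹

ET₀ = 0.33 × (0.46 × 21.7 + 8.13) = 0.33 × 18.112 = 5.9770 mm/d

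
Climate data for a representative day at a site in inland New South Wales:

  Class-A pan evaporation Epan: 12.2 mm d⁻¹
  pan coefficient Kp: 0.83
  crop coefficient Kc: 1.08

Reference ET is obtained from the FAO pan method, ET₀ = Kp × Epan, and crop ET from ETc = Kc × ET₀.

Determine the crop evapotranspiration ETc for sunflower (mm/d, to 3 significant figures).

10.9 mm/d

ET₀ = 0.83 × 12.2 = 10.1260 mm/d
ETc = Kc × ET₀ = 1.08 × 10.1260 = 10.9361 mm/d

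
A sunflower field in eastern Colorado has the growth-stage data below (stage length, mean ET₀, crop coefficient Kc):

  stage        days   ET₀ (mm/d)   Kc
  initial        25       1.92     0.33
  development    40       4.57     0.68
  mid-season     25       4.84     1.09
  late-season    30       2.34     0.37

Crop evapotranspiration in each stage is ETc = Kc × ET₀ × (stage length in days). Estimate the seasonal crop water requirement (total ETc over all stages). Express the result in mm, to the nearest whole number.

initial: 0.33 × 1.92 × 25 = 15.84 mm
development: 0.68 × 4.57 × 40 = 124.30 mm
mid-season: 1.09 × 4.84 × 25 = 131.89 mm
late-season: 0.37 × 2.34 × 30 = 25.97 mm
Seasonal total = 298.00 mm

298 mm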